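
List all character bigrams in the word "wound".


Word: "wound" (length 5)
Number of bigrams = 5 - 2 + 1 = 4
  Position 0: "wo"
  Position 1: "ou"
  Position 2: "un"
  Position 3: "nd"
Bigrams = "wo", "ou", "un", "nd"


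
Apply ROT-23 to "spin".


Word: "spin"
Shift: 23
Each letter → (letter + shift) mod 26:
  's' (18) + 23 = 15 → 'p'
  'p' (15) + 23 = 12 → 'm'
  'i' (8) + 23 = 5 → 'f'
  'n' (13) + 23 = 10 → 'k'
Result = "pmfk"


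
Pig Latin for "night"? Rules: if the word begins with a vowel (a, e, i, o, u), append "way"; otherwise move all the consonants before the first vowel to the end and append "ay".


Word: "night"
Starts with consonant(s) → move to end, add 'ay'
Consonant cluster: "n"
Pig Latin = "ightnay"


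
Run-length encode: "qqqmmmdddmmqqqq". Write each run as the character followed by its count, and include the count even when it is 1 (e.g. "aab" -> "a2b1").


String: "qqqmmmdddmmqqqq"
Scanning for consecutive runs:
  'q' x 3
  'm' x 3
  'd' x 3
  'm' x 2
  'q' x 4
RLE = "q3m3d3m2q4"


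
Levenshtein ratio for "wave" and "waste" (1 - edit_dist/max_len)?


Word 1: "wave" (length 4)
Word 2: "waste" (length 5)
One optimal edit sequence:
  1. keep 'w'
  2. keep 'a'
  3. insert 's'  (+1)
  4. substitute 'v' -> 't'  (+1)
  5. keep 'e'
Edit distance = 2
Max length = max(4, 5) = 5
Similarity = 1 - 2/5
= 0.6000


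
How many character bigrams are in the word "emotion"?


Word: "emotion" (length 7)
Number of 2-grams = length - 2 + 1 = 7 - 2 + 1
= 6


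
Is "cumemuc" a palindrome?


Word: "cumemuc"
Reversed: "cumemuc"
Forward == Backward? cumemuc == cumemuc
Palindrome = Yes


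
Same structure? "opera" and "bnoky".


Pattern of "opera": [0, 1, 2, 3, 4]
Pattern of "bnoky": [0, 1, 2, 3, 4]
Patterns match
Same pattern = Yes


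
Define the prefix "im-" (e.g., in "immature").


Prefix: im-
As in: immature -> im- + mature
Meaning = not / into


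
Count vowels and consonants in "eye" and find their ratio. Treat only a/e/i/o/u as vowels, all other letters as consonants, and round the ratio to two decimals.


Word: "eye"
Vowels (a,e,i,o,u): 2
Consonants: 1
Ratio = 2/1
= 2.00


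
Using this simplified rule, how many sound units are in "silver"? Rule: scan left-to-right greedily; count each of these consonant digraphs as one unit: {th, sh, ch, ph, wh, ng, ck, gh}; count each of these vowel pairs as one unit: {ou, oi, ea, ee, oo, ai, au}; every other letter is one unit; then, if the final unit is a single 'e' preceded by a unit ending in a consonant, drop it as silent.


Word: "silver" (6 letters)
Left-to-right scan:
  1. 's' (letter)
  2. 'i' (letter)
  3. 'l' (letter)
  4. 'v' (letter)
  5. 'e' (letter)
  6. 'r' (letter)
Units from scan: 6
Sound units = 6 units


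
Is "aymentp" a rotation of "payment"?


Word: "payment", Candidate: "aymentp"
Method: check if candidate is substring of word+word
"paymentpayment" contains "aymentp"? Yes
Is rotation = Yes


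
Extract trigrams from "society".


Word: "society" (length 7)
Number of trigrams = 7 - 3 + 1 = 5
  Position 0: "soc"
  Position 1: "oci"
  Position 2: "cie"
  Position 3: "iet"
  Position 4: "ety"
Trigrams = "soc", "oci", "cie", "iet", "ety"


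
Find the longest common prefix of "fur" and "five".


Word 1: "fur"
Word 2: "five"
Comparing from start:
  Pos 0: 'f' == 'f'
  Pos 1: 'u' != 'i' (stop)
LCP = "f" (length 1)


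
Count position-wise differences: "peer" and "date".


Comparing character by character (same length = 4):
  Pos 0: 'p' vs 'd' !=
  Pos 1: 'e' vs 'a' !=
  Pos 2: 'e' vs 't' !=
  Pos 3: 'r' vs 'e' !=
Hamming distance = 4


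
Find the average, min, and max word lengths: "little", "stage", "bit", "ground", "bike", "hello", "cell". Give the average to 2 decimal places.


Lengths: "little"=6, "stage"=5, "bit"=3, "ground"=6, "bike"=4, "hello"=5, "cell"=4
Sum = 33, Count = 7
Average = 33/7 = 4.71
= avg=4.71, min=3, max=6


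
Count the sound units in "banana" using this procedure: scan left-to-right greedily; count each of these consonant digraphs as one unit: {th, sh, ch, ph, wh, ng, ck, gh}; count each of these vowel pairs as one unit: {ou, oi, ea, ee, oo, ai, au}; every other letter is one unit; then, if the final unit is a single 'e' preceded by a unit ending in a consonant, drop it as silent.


Word: "banana" (6 letters)
Left-to-right scan:
  (1) 'b' (letter)
  (2) 'a' (letter)
  (3) 'n' (letter)
  (4) 'a' (letter)
  (5) 'n' (letter)
  (6) 'a' (letter)
Units from scan: 6
Sound units = 6 units


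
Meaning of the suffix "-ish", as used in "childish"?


Suffix: -ish
Example: childish = child + -ish
Meaning = somewhat / having the qualities of


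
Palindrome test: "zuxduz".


Word: "zuxduz"
Reversed: "zudxuz"
Forward == Backward? zuxduz != zudxuz
Palindrome = No


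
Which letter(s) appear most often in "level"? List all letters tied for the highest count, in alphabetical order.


Word: "level"
Letter counts:
  'e': 2
  'l': 2
  'v': 1
Maximum count = 2
Most frequent = 'e', 'l' (2 times each)


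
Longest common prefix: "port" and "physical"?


Word 1: "port"
Word 2: "physical"
Comparing from start:
  Pos 0: 'p' == 'p'
  Pos 1: 'o' != 'h' (stop)
LCP = "p" (length 1)


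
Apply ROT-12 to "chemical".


Word: "chemical"
Shift: 12
Each letter → (letter + shift) mod 26:
  'c' (2) + 12 = 14 → 'o'
  'h' (7) + 12 = 19 → 't'
  'e' (4) + 12 = 16 → 'q'
  'm' (12) + 12 = 24 → 'y'
  'i' (8) + 12 = 20 → 'u'
  'c' (2) + 12 = 14 → 'o'
  'a' (0) + 12 = 12 → 'm'
  'l' (11) + 12 = 23 → 'x'
Result = "otqyuomx"


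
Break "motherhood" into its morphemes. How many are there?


Word: "motherhood"
Morphemes: mother | -hood
Each morpheme carries meaning
= 2 morphemes


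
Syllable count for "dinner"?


Word: "dinner"
Syllable breakdown: din-ner
Counting: 2 parts
= 2 syllables


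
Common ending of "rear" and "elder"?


Word 1: "rear"
Word 2: "elder"
Comparing from end:
  Pos -1: 'r' == 'r'
  Pos -2: 'a' != 'e' (stop)
LCS = "r" (length 1)


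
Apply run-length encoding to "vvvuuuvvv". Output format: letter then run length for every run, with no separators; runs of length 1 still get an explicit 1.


String: "vvvuuuvvv"
Scanning for consecutive runs:
  'v' x 3
  'u' x 3
  'v' x 3
RLE = "v3u3v3"


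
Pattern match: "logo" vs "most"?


Pattern of "logo": [0, 1, 2, 1]
Pattern of "most": [0, 1, 2, 3]
Patterns do not match
Same pattern = No


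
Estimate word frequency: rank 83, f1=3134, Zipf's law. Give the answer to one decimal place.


Zipf's law: f(r) = f(1) / r
f(1) = 3134
f(83) = 3134 / 83
= 37.8 occurrences


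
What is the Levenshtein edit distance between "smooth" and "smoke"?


Word 1: "smooth" (length 6)
Word 2: "smoke" (length 5)
One optimal edit sequence (insert/delete/substitute each cost 1):
  1. keep 's'
  2. keep 'm'
  3. delete 'o'  (+1)
  4. keep 'o'
  5. substitute 't' -> 'k'  (+1)
  6. substitute 'h' -> 'e'  (+1)
Total edit operations: 3
Edit distance = 3


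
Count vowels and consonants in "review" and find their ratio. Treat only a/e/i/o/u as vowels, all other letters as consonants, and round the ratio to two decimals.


Word: "review"
Vowels (a,e,i,o,u): 3
Consonants: 3
Ratio = 3/3
= 1.00


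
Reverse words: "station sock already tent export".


Original: "station sock already tent export"
Words (1..n): station | sock | already | tent | export
Reversed (n..1): export | tent | already | sock | station
Result = "export tent already sock station"


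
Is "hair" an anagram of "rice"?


Word 1: "rice" → sorted: ceir
Word 2: "hair" → sorted: ahir
Same letters? ceir != ahir
Anagram = No


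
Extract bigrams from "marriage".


Word: "marriage" (length 8)
Number of bigrams = 8 - 2 + 1 = 7
  Position 0: "ma"
  Position 1: "ar"
  Position 2: "rr"
  Position 3: "ri"
  Position 4: "ia"
  Position 5: "ag"
  Position 6: "ge"
Bigrams = "ma", "ar", "rr", "ri", "ia", "ag", "ge"


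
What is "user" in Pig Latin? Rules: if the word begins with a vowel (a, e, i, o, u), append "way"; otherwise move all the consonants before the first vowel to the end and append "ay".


Word: "user"
Starts with vowel → add 'way'
Pig Latin = "userway"


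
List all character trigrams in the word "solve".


Word: "solve" (length 5)
Number of trigrams = 5 - 3 + 1 = 3
  Position 0: "sol"
  Position 1: "olv"
  Position 2: "lve"
Trigrams = "sol", "olv", "lve"


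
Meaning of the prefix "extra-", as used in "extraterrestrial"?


Prefix: extra-
Example: extraterrestrial (extra- + terrestrial)
Meaning = beyond


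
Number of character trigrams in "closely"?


Word: "closely" (length 7)
Number of 3-grams = length - 3 + 1 = 7 - 3 + 1
= 5


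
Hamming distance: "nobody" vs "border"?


Comparing character by character (same length = 6):
  Pos 0: 'n' vs 'b' !=
  Pos 1: 'o' vs 'o' =
  Pos 2: 'b' vs 'r' !=
  Pos 3: 'o' vs 'd' !=
  Pos 4: 'd' vs 'e' !=
  Pos 5: 'y' vs 'r' !=
Hamming distance = 5


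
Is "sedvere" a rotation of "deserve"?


Word: "deserve", Candidate: "sedvere"
Method: check if candidate is substring of word+word
"deservedeserve" contains "sedvere"? No
Is rotation = No


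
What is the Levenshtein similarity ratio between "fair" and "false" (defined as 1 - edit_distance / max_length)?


Word 1: "fair" (length 4)
Word 2: "false" (length 5)
One optimal edit sequence:
  1. keep 'f'
  2. keep 'a'
  3. insert 'l'  (+1)
  4. substitute 'i' -> 's'  (+1)
  5. substitute 'r' -> 'e'  (+1)
Edit distance = 3
Max length = max(4, 5) = 5
Similarity = 1 - 3/5
= 0.4000


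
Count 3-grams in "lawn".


Word: "lawn" (length 4)
Number of 3-grams = length - 3 + 1 = 4 - 3 + 1
= 2


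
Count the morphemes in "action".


Word: "action"
Morphemes: act + -ion
Each morpheme carries meaning
= 2 morphemes


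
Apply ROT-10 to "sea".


Word: "sea"
Shift: 10
Each letter → (letter + shift) mod 26:
  's' (18) + 10 = 2 → 'c'
  'e' (4) + 10 = 14 → 'o'
  'a' (0) + 10 = 10 → 'k'
Result = "cok"


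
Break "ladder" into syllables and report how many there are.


Word: "ladder"
Syllable breakdown: lad-der
Counting: 2 parts
= 2 syllables


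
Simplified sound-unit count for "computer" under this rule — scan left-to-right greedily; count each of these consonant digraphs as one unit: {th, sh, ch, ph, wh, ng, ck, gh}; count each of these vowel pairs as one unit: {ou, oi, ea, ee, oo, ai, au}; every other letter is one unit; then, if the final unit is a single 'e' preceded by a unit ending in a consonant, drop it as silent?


Word: "computer" (8 letters)
Left-to-right scan:
  1. 'c' (letter)
  2. 'o' (letter)
  3. 'm' (letter)
  4. 'p' (letter)
  5. 'u' (letter)
  6. 't' (letter)
  7. 'e' (letter)
  8. 'r' (letter)
Units from scan: 8
Sound units = 8 units


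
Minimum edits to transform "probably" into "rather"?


Word 1: "probably" (length 8)
Word 2: "rather" (length 6)
One optimal edit sequence (insert/delete/substitute each cost 1):
  1. delete 'p'  (+1)
  2. keep 'r'
  3. delete 'o'  (+1)
  4. substitute 'b' -> 'a'  (+1)
  5. substitute 'a' -> 't'  (+1)
  6. substitute 'b' -> 'h'  (+1)
  7. substitute 'l' -> 'e'  (+1)
  8. substitute 'y' -> 'r'  (+1)
Total edit operations: 7
Edit distance = 7


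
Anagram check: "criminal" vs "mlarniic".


Word 1: "criminal" → sorted: aciilmnr
Word 2: "mlarniic" → sorted: aciilmnr
Same letters? aciilmnr == aciilmnr
Anagram = Yes


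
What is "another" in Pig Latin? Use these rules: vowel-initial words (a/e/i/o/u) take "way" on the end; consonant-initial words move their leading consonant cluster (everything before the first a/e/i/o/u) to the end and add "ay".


Word: "another"
Starts with vowel → add 'way'
Pig Latin = "anotherway"


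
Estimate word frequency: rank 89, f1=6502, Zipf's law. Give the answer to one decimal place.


Zipf's law: f(r) = f(1) / r
f(1) = 6502
f(89) = 6502 / 89
= 73.1 occurrences


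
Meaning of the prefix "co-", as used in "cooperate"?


Prefix: co-
Example: cooperate (co- + operate)
Meaning = together


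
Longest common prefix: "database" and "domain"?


Word 1: "database"
Word 2: "domain"
Comparing from start:
  Pos 0: 'd' == 'd'
  Pos 1: 'a' != 'o' (stop)
LCP = "d" (length 1)


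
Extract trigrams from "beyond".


Word: "beyond" (length 6)
Number of trigrams = 6 - 3 + 1 = 4
  Position 0: "bey"
  Position 1: "eyo"
  Position 2: "yon"
  Position 3: "ond"
Trigrams = "bey", "eyo", "yon", "ond"


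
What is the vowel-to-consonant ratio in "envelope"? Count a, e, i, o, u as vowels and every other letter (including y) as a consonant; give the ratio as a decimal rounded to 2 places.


Word: "envelope"
Vowels (a,e,i,o,u): 4
Consonants: 4
Ratio = 4/4
= 1.00


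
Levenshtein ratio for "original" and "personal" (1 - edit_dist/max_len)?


Word 1: "original" (length 8)
Word 2: "personal" (length 8)
One optimal edit sequence:
  1. substitute 'o' -> 'p'  (+1)
  2. substitute 'r' -> 'e'  (+1)
  3. substitute 'i' -> 'r'  (+1)
  4. substitute 'g' -> 's'  (+1)
  5. substitute 'i' -> 'o'  (+1)
  6. keep 'n'
  7. keep 'a'
  8. keep 'l'
Edit distance = 5
Max length = max(8, 8) = 8
Similarity = 1 - 5/8
= 0.3750


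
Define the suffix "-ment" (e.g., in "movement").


Suffix: -ment
Example: movement (move + -ment)
Meaning = result of action


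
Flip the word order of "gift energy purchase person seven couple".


Original: "gift energy purchase person seven couple"
Words (1..n): gift | energy | purchase | person | seven | couple
Reversed (n..1): couple | seven | person | purchase | energy | gift
Result = "couple seven person purchase energy gift"


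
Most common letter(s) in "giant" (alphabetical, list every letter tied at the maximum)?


Word: "giant"
Letter counts:
  'a': 1
  'g': 1
  'i': 1
  'n': 1
  't': 1
Maximum count = 1
Most frequent = 'a', 'g', 'i', 'n', 't' (1 time each)


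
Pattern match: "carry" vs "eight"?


Pattern of "carry": [0, 1, 2, 2, 3]
Pattern of "eight": [0, 1, 2, 3, 4]
Patterns do not match
Same pattern = No


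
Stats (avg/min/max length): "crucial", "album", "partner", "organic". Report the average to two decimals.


Lengths: "crucial"=7, "album"=5, "partner"=7, "organic"=7
Sum = 26, Count = 4
Average = 26/4 = 6.50
= avg=6.50, min=5, max=7


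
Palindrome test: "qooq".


Word: "qooq"
Reversed: "qooq"
Forward == Backward? qooq == qooq
Palindrome = Yes


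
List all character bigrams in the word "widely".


Word: "widely" (length 6)
Number of bigrams = 6 - 2 + 1 = 5
  Position 0: "wi"
  Position 1: "id"
  Position 2: "de"
  Position 3: "el"
  Position 4: "ly"
Bigrams = "wi", "id", "de", "el", "ly"


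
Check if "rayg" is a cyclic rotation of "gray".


Word: "gray", Candidate: "rayg"
Method: check if candidate is substring of word+word
"graygray" contains "rayg"? Yes
Is rotation = Yes


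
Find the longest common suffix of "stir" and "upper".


Word 1: "stir"
Word 2: "upper"
Comparing from end:
  Pos -1: 'r' == 'r'
  Pos -2: 'i' != 'e' (stop)
LCS = "r" (length 1)


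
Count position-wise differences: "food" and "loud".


Comparing character by character (same length = 4):
  Pos 0: 'f' vs 'l' !=
  Pos 1: 'o' vs 'o' =
  Pos 2: 'o' vs 'u' !=
  Pos 3: 'd' vs 'd' =
Hamming distance = 2


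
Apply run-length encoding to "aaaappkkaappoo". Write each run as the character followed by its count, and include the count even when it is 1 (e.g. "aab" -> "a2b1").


String: "aaaappkkaappoo"
Scanning for consecutive runs:
  'a' x 4
  'p' x 2
  'k' x 2
  'a' x 2
  'p' x 2
  'o' x 2
RLE = "a4p2k2a2p2o2"


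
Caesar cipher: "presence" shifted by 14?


Word: "presence"
Shift: 14
Each letter → (letter + shift) mod 26:
  'p' (15) + 14 = 3 → 'd'
  'r' (17) + 14 = 5 → 'f'
  'e' (4) + 14 = 18 → 's'
  's' (18) + 14 = 6 → 'g'
  'e' (4) + 14 = 18 → 's'
  'n' (13) + 14 = 1 → 'b'
  'c' (2) + 14 = 16 → 'q'
  'e' (4) + 14 = 18 → 's'
Result = "dfsgsbqs"


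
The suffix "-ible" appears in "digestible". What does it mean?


Suffix: -ible
Example: digestible (digest + -ible)
Meaning = capable of


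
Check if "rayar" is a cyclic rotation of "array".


Word: "array", Candidate: "rayar"
Method: check if candidate is substring of word+word
"arrayarray" contains "rayar"? Yes
Is rotation = Yes


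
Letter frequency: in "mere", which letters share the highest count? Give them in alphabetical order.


Word: "mere"
Letter counts:
  'e': 2
  'm': 1
  'r': 1
Maximum count = 2
Most frequent = 'e' (2 times each)


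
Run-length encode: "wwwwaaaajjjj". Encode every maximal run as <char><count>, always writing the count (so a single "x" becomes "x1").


String: "wwwwaaaajjjj"
Scanning for consecutive runs:
  'w' x 4
  'a' x 4
  'j' x 4
RLE = "w4a4j4"


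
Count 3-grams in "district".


Word: "district" (length 8)
Number of 3-grams = length - 3 + 1 = 8 - 3 + 1
= 6


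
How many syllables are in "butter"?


Word: "butter"
Syllable breakdown: but | ter
Counting: 2 parts
= 2 syllables


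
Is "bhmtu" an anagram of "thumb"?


Word 1: "thumb" → sorted: bhmtu
Word 2: "bhmtu" → sorted: bhmtu
Same letters? bhmtu == bhmtu
Anagram = Yes


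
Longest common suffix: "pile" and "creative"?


Word 1: "pile"
Word 2: "creative"
Comparing from end:
  Pos -1: 'e' == 'e'
  Pos -2: 'l' != 'v' (stop)
LCS = "e" (length 1)


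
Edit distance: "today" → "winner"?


Word 1: "today" (length 5)
Word 2: "winner" (length 6)
One optimal edit sequence (insert/delete/substitute each cost 1):
  1. insert 'w'  (+1)
  2. substitute 't' -> 'i'  (+1)
  3. substitute 'o' -> 'n'  (+1)
  4. substitute 'd' -> 'n'  (+1)
  5. substitute 'a' -> 'e'  (+1)
  6. substitute 'y' -> 'r'  (+1)
Total edit operations: 6
Edit distance = 6


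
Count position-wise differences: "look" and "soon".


Comparing character by character (same length = 4):
  Pos 0: 'l' vs 's' !=
  Pos 1: 'o' vs 'o' =
  Pos 2: 'o' vs 'o' =
  Pos 3: 'k' vs 'n' !=
Hamming distance = 2


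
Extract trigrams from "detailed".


Word: "detailed" (length 8)
Number of trigrams = 8 - 3 + 1 = 6
  Position 0: "det"
  Position 1: "eta"
  Position 2: "tai"
  Position 3: "ail"
  Position 4: "ile"
  Position 5: "led"
Trigrams = "det", "eta", "tai", "ail", "ile", "led"


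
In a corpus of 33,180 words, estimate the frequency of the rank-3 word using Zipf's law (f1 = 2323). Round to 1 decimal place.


Zipf's law: f(r) = f(1) / r
f(1) = 2323
f(3) = 2323 / 3
= 774.3 occurrences


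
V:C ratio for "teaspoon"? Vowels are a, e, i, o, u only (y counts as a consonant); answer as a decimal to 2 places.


Word: "teaspoon"
Vowels (a,e,i,o,u): 4
Consonants: 4
Ratio = 4/4
= 1.00


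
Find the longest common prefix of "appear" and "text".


Word 1: "appear"
Word 2: "text"
Comparing from start:
  Pos 0: 'a' != 't' (stop)
LCP = "" (length 0)


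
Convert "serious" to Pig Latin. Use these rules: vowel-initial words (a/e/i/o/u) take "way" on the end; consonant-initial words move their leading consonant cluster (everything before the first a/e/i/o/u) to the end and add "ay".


Word: "serious"
Starts with consonant(s) → move to end, add 'ay'
Consonant cluster: "s"
Pig Latin = "erioussay"


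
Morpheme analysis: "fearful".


Word: "fearful"
Morphemes: fear + -ful
Each morpheme carries meaning
= 2 morphemes


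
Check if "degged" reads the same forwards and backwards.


Word: "degged"
Reversed: "degged"
Forward == Backward? degged == degged
Palindrome = Yes


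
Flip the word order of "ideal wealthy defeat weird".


Original: "ideal wealthy defeat weird"
Words (1..n): ideal | wealthy | defeat | weird
Reversed (n..1): weird | defeat | wealthy | ideal
Result = "weird defeat wealthy ideal"


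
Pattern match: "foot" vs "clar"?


Pattern of "foot": [0, 1, 1, 2]
Pattern of "clar": [0, 1, 2, 3]
Patterns do not match
Same pattern = No


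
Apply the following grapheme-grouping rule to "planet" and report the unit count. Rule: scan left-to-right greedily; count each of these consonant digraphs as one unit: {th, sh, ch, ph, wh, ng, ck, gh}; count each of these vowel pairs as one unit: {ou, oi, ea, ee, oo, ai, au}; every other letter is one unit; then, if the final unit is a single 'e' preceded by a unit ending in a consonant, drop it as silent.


Word: "planet" (6 letters)
Left-to-right scan:
  [1] 'p' (letter)
  [2] 'l' (letter)
  [3] 'a' (letter)
  [4] 'n' (letter)
  [5] 'e' (letter)
  [6] 't' (letter)
Units from scan: 6
Sound units = 6 units


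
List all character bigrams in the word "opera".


Word: "opera" (length 5)
Number of bigrams = 5 - 2 + 1 = 4
  Position 0: "op"
  Position 1: "pe"
  Position 2: "er"
  Position 3: "ra"
Bigrams = "op", "pe", "er", "ra"


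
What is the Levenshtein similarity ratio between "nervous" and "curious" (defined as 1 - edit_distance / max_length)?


Word 1: "nervous" (length 7)
Word 2: "curious" (length 7)
One optimal edit sequence:
  1. substitute 'n' -> 'c'  (+1)
  2. substitute 'e' -> 'u'  (+1)
  3. keep 'r'
  4. substitute 'v' -> 'i'  (+1)
  5. keep 'o'
  6. keep 'u'
  7. keep 's'
Edit distance = 3
Max length = max(7, 7) = 7
Similarity = 1 - 3/7
= 0.5714


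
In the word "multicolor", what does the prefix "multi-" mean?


Prefix: multi-
Example: multicolor (multi- + color)
Meaning = many


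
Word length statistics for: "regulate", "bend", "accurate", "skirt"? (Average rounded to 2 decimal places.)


Lengths: "regulate"=8, "bend"=4, "accurate"=8, "skirt"=5
Sum = 25, Count = 4
Average = 25/4 = 6.25
= avg=6.25, min=4, max=8


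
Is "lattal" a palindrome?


Word: "lattal"
Reversed: "lattal"
Forward == Backward? lattal == lattal
Palindrome = Yes


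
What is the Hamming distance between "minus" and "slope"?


Comparing character by character (same length = 5):
  Pos 0: 'm' vs 's' !=
  Pos 1: 'i' vs 'l' !=
  Pos 2: 'n' vs 'o' !=
  Pos 3: 'u' vs 'p' !=
  Pos 4: 's' vs 'e' !=
Hamming distance = 5


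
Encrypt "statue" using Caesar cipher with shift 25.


Word: "statue"
Shift: 25
Each letter → (letter + shift) mod 26:
  's' (18) + 25 = 17 → 'r'
  't' (19) + 25 = 18 → 's'
  'a' (0) + 25 = 25 → 'z'
  't' (19) + 25 = 18 → 's'
  'u' (20) + 25 = 19 → 't'
  'e' (4) + 25 = 3 → 'd'
Result = "rszstd"


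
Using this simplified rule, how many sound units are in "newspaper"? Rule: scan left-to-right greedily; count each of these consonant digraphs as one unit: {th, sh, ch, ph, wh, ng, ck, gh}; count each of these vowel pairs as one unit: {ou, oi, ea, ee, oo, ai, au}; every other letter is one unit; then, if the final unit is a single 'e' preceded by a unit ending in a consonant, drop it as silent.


Word: "newspaper" (9 letters)
Left-to-right scan:
  [1] 'n' (letter)
  [2] 'e' (letter)
  [3] 'w' (letter)
  [4] 's' (letter)
  [5] 'p' (letter)
  [6] 'a' (letter)
  [7] 'p' (letter)
  [8] 'e' (letter)
  [9] 'r' (letter)
Units from scan: 9
Sound units = 9 units


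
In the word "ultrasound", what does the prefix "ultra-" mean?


Prefix: ultra-
Example: ultrasound = ultra- + sound
Meaning = beyond


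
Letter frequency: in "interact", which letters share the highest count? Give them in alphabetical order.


Word: "interact"
Letter counts:
  'a': 1
  'c': 1
  'e': 1
  'i': 1
  'n': 1
  'r': 1
  't': 2
Maximum count = 2
Most frequent = 't' (2 times each)


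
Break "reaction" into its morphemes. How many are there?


Word: "reaction"
Morphemes: re- | act | -ion
Each morpheme carries meaning
= 3 morphemes


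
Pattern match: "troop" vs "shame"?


Pattern of "troop": [0, 1, 2, 2, 3]
Pattern of "shame": [0, 1, 2, 3, 4]
Patterns do not match
Same pattern = No


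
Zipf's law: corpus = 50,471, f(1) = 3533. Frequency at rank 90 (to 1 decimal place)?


Zipf's law: f(r) = f(1) / r
f(1) = 3533
f(90) = 3533 / 90
= 39.3 occurrences


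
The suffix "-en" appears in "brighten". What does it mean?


Suffix: -en
Example: brighten (bright + -en)
Meaning = to make / become


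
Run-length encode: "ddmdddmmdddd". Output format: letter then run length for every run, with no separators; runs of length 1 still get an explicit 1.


String: "ddmdddmmdddd"
Scanning for consecutive runs:
  'd' x 2
  'm' x 1
  'd' x 3
  'm' x 2
  'd' x 4
RLE = "d2m1d3m2d4"


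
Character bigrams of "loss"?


Word: "loss" (length 4)
Number of bigrams = 4 - 2 + 1 = 3
  Position 0: "lo"
  Position 1: "os"
  Position 2: "ss"
Bigrams = "lo", "os", "ss"


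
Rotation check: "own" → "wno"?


Word: "own", Candidate: "wno"
Method: check if candidate is substring of word+word
"ownown" contains "wno"? Yes
Is rotation = Yes


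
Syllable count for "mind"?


Word: "mind"
Syllable breakdown: mind
Counting: 1 part
= 1 syllable


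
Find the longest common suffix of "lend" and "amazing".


Word 1: "lend"
Word 2: "amazing"
Comparing from end:
  Pos -1: 'd' != 'g' (stop)
LCS = "" (length 0)


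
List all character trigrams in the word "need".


Word: "need" (length 4)
Number of trigrams = 4 - 3 + 1 = 2
  Position 0: "nee"
  Position 1: "eed"
Trigrams = "nee", "eed"


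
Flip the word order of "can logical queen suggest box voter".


Original: "can logical queen suggest box voter"
Words (1..n): can | logical | queen | suggest | box | voter
Reversed (n..1): voter | box | suggest | queen | logical | can
Result = "voter box suggest queen logical can"


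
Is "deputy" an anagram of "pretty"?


Word 1: "pretty" → sorted: eprtty
Word 2: "deputy" → sorted: deptuy
Same letters? eprtty != deptuy
Anagram = No


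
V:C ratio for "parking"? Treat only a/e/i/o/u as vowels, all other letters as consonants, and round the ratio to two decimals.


Word: "parking"
Vowels (a,e,i,o,u): 2
Consonants: 5
Ratio = 2/5
= 0.40


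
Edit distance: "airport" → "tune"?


Word 1: "airport" (length 7)
Word 2: "tune" (length 4)
One optimal edit sequence (insert/delete/substitute each cost 1):
  1. delete 'a'  (+1)
  2. delete 'i'  (+1)
  3. delete 'r'  (+1)
  4. substitute 'p' -> 't'  (+1)
  5. substitute 'o' -> 'u'  (+1)
  6. substitute 'r' -> 'n'  (+1)
  7. substitute 't' -> 'e'  (+1)
Total edit operations: 7
Edit distance = 7


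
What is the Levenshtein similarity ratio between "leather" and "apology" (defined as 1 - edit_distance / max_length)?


Word 1: "leather" (length 7)
Word 2: "apology" (length 7)
One optimal edit sequence:
  1. substitute 'l' -> 'a'  (+1)
  2. substitute 'e' -> 'p'  (+1)
  3. substitute 'a' -> 'o'  (+1)
  4. substitute 't' -> 'l'  (+1)
  5. substitute 'h' -> 'o'  (+1)
  6. substitute 'e' -> 'g'  (+1)
  7. substitute 'r' -> 'y'  (+1)
Edit distance = 7
Max length = max(7, 7) = 7
Similarity = 1 - 7/7
= 0.0000


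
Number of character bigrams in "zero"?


Word: "zero" (length 4)
Number of 2-grams = length - 2 + 1 = 4 - 2 + 1
= 3


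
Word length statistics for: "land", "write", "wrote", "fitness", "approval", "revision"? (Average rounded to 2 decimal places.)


Lengths: "land"=4, "write"=5, "wrote"=5, "fitness"=7, "approval"=8, "revision"=8
Sum = 37, Count = 6
Average = 37/6 = 6.17
= avg=6.17, min=4, max=8


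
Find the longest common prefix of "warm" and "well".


Word 1: "warm"
Word 2: "well"
Comparing from start:
  Pos 0: 'w' == 'w'
  Pos 1: 'a' != 'e' (stop)
LCP = "w" (length 1)


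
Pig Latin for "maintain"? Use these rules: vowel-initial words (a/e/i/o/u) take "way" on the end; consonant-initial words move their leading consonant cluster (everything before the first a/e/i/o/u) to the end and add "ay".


Word: "maintain"
Starts with consonant(s) → move to end, add 'ay'
Consonant cluster: "m"
Pig Latin = "aintainmay"


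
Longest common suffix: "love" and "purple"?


Word 1: "love"
Word 2: "purple"
Comparing from end:
  Pos -1: 'e' == 'e'
  Pos -2: 'v' != 'l' (stop)
LCS = "e" (length 1)


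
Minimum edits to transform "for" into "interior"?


Word 1: "for" (length 3)
Word 2: "interior" (length 8)
One optimal edit sequence (insert/delete/substitute each cost 1):
  1. insert 'i'  (+1)
  2. insert 'n'  (+1)
  3. insert 't'  (+1)
  4. insert 'e'  (+1)
  5. insert 'r'  (+1)
  6. substitute 'f' -> 'i'  (+1)
  7. keep 'o'
  8. keep 'r'
Total edit operations: 6
Edit distance = 6


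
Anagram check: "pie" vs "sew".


Word 1: "pie" → sorted: eip
Word 2: "sew" → sorted: esw
Same letters? eip != esw
Anagram = No


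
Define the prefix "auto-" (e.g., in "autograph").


Prefix: auto-
Example: autograph = auto- + graph
Meaning = self


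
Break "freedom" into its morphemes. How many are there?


Word: "freedom"
Morphemes: free | -dom
Each morpheme carries meaning
= 2 morphemes


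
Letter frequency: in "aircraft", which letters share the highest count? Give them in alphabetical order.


Word: "aircraft"
Letter counts:
  'a': 2
  'c': 1
  'f': 1
  'i': 1
  'r': 2
  't': 1
Maximum count = 2
Most frequent = 'a', 'r' (2 times each)


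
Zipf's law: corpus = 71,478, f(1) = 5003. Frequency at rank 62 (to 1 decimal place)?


Zipf's law: f(r) = f(1) / r
f(1) = 5003
f(62) = 5003 / 62
= 80.7 occurrences


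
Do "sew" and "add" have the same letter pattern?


Pattern of "sew": [0, 1, 2]
Pattern of "add": [0, 1, 1]
Patterns do not match
Same pattern = No


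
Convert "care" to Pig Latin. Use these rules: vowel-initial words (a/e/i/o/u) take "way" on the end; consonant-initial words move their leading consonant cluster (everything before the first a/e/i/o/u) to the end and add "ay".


Word: "care"
Starts with consonant(s) → move to end, add 'ay'
Consonant cluster: "c"
Pig Latin = "arecay"


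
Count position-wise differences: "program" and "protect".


Comparing character by character (same length = 7):
  Pos 0: 'p' vs 'p' =
  Pos 1: 'r' vs 'r' =
  Pos 2: 'o' vs 'o' =
  Pos 3: 'g' vs 't' !=
  Pos 4: 'r' vs 'e' !=
  Pos 5: 'a' vs 'c' !=
  Pos 6: 'm' vs 't' !=
Hamming distance = 4


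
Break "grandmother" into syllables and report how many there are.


Word: "grandmother"
Syllable breakdown: grand · moth · er
Counting: 3 parts
= 3 syllables


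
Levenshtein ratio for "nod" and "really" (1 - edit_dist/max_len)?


Word 1: "nod" (length 3)
Word 2: "really" (length 6)
One optimal edit sequence:
  1. insert 'r'  (+1)
  2. insert 'e'  (+1)
  3. insert 'a'  (+1)
  4. substitute 'n' -> 'l'  (+1)
  5. substitute 'o' -> 'l'  (+1)
  6. substitute 'd' -> 'y'  (+1)
Edit distance = 6
Max length = max(3, 6) = 6
Similarity = 1 - 6/6
= 0.0000


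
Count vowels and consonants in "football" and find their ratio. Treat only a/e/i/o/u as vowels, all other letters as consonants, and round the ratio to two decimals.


Word: "football"
Vowels (a,e,i,o,u): 3
Consonants: 5
Ratio = 3/5
= 0.60


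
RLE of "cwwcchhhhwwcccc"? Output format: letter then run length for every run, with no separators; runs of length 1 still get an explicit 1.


String: "cwwcchhhhwwcccc"
Scanning for consecutive runs:
  'c' x 1
  'w' x 2
  'c' x 2
  'h' x 4
  'w' x 2
  'c' x 4
RLE = "c1w2c2h4w2c4"


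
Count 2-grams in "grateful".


Word: "grateful" (length 8)
Number of 2-grams = length - 2 + 1 = 8 - 2 + 1
= 7


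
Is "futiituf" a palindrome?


Word: "futiituf"
Reversed: "futiituf"
Forward == Backward? futiituf == futiituf
Palindrome = Yes


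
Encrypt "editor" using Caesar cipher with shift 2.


Word: "editor"
Shift: 2
Each letter → (letter + shift) mod 26:
  'e' (4) + 2 = 6 → 'g'
  'd' (3) + 2 = 5 → 'f'
  'i' (8) + 2 = 10 → 'k'
  't' (19) + 2 = 21 → 'v'
  'o' (14) + 2 = 16 → 'q'
  'r' (17) + 2 = 19 → 't'
Result = "gfkvqt"


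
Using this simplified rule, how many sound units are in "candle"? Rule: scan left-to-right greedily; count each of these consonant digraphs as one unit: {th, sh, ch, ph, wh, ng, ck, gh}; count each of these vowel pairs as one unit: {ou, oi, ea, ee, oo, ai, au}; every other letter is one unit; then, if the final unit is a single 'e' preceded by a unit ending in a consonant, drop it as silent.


Word: "candle" (6 letters)
Left-to-right scan:
  (1) 'c' (letter)
  (2) 'a' (letter)
  (3) 'n' (letter)
  (4) 'd' (letter)
  (5) 'l' (letter)
  (6) 'e' (letter)
Units from scan: 6
Final unit is 'e' after a consonant -> drop as silent (-1)
Sound units = 5 units


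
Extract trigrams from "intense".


Word: "intense" (length 7)
Number of trigrams = 7 - 3 + 1 = 5
  Position 0: "int"
  Position 1: "nte"
  Position 2: "ten"
  Position 3: "ens"
  Position 4: "nse"
Trigrams = "int", "nte", "ten", "ens", "nse"


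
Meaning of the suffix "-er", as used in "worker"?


Suffix: -er
Example: worker (work + -er)
Meaning = one who / more


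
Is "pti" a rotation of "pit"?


Word: "pit", Candidate: "pti"
Method: check if candidate is substring of word+word
"pitpit" contains "pti"? No
Is rotation = No


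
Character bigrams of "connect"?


Word: "connect" (length 7)
Number of bigrams = 7 - 2 + 1 = 6
  Position 0: "co"
  Position 1: "on"
  Position 2: "nn"
  Position 3: "ne"
  Position 4: "ec"
  Position 5: "ct"
Bigrams = "co", "on", "nn", "ne", "ec", "ct"


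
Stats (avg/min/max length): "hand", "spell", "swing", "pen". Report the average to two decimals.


Lengths: "hand"=4, "spell"=5, "swing"=5, "pen"=3
Sum = 17, Count = 4
Average = 17/4 = 4.25
= avg=4.25, min=3, max=5


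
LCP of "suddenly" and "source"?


Word 1: "suddenly"
Word 2: "source"
Comparing from start:
  Pos 0: 's' == 's'
  Pos 1: 'u' != 'o' (stop)
LCP = "s" (length 1)


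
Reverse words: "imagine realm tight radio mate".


Original: "imagine realm tight radio mate"
Words (1..n): imagine | realm | tight | radio | mate
Reversed (n..1): mate | radio | tight | realm | imagine
Result = "mate radio tight realm imagine"


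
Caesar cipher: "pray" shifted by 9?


Word: "pray"
Shift: 9
Each letter → (letter + shift) mod 26:
  'p' (15) + 9 = 24 → 'y'
  'r' (17) + 9 = 0 → 'a'
  'a' (0) + 9 = 9 → 'j'
  'y' (24) + 9 = 7 → 'h'
Result = "yajh"


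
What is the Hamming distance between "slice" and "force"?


Comparing character by character (same length = 5):
  Pos 0: 's' vs 'f' !=
  Pos 1: 'l' vs 'o' !=
  Pos 2: 'i' vs 'r' !=
  Pos 3: 'c' vs 'c' =
  Pos 4: 'e' vs 'e' =
Hamming distance = 3


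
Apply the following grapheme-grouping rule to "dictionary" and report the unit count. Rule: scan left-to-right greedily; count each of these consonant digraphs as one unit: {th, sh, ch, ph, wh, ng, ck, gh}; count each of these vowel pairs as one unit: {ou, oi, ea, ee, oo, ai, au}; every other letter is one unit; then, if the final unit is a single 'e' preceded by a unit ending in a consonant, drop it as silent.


Word: "dictionary" (10 letters)
Left-to-right scan:
  (1) 'd' (letter)
  (2) 'i' (letter)
  (3) 'c' (letter)
  (4) 't' (letter)
  (5) 'i' (letter)
  (6) 'o' (letter)
  (7) 'n' (letter)
  (8) 'a' (letter)
  (9) 'r' (letter)
  (10) 'y' (letter)
Units from scan: 10
Sound units = 10 units


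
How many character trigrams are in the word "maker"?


Word: "maker" (length 5)
Number of 3-grams = length - 3 + 1 = 5 - 3 + 1
= 3


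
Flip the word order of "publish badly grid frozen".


Original: "publish badly grid frozen"
Words (1..n): publish | badly | grid | frozen
Reversed (n..1): frozen | grid | badly | publish
Result = "frozen grid badly publish"


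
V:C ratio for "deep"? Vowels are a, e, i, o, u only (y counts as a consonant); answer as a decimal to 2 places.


Word: "deep"
Vowels (a,e,i,o,u): 2
Consonants: 2
Ratio = 2/2
= 1.00


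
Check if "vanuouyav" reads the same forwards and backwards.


Word: "vanuouyav"
Reversed: "vayuounav"
Forward == Backward? vanuouyav != vayuounav
Palindrome = No


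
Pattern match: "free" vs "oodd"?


Pattern of "free": [0, 1, 2, 2]
Pattern of "oodd": [0, 0, 1, 1]
Patterns do not match
Same pattern = No


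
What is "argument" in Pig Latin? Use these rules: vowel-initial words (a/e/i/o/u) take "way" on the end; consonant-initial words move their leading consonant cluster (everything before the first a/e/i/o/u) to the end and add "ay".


Word: "argument"
Starts with vowel → add 'way'
Pig Latin = "argumentway"


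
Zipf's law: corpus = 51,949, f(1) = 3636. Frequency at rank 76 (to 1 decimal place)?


Zipf's law: f(r) = f(1) / r
f(1) = 3636
f(76) = 3636 / 76
= 47.8 occurrences


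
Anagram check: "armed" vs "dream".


Word 1: "armed" → sorted: ademr
Word 2: "dream" → sorted: ademr
Same letters? ademr == ademr
Anagram = Yes


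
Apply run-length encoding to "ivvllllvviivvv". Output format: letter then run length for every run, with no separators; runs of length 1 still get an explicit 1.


String: "ivvllllvviivvv"
Scanning for consecutive runs:
  'i' x 1
  'v' x 2
  'l' x 4
  'v' x 2
  'i' x 2
  'v' x 3
RLE = "i1v2l4v2i2v3"


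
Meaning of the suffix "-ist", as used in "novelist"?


Suffix: -ist
As in: novelist -> novel + -ist
Meaning = one who practices


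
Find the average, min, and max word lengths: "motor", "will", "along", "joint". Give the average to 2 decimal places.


Lengths: "motor"=5, "will"=4, "along"=5, "joint"=5
Sum = 19, Count = 4
Average = 19/4 = 4.75
= avg=4.75, min=4, max=5


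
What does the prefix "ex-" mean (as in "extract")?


Prefix: ex-
Example: extract = ex- + tract
Meaning = out / former


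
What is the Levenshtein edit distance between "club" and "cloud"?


Word 1: "club" (length 4)
Word 2: "cloud" (length 5)
One optimal edit sequence (insert/delete/substitute each cost 1):
  1. keep 'c'
  2. keep 'l'
  3. insert 'o'  (+1)
  4. keep 'u'
  5. substitute 'b' -> 'd'  (+1)
Total edit operations: 2
Edit distance = 2


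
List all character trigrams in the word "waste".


Word: "waste" (length 5)
Number of trigrams = 5 - 3 + 1 = 3
  Position 0: "was"
  Position 1: "ast"
  Position 2: "ste"
Trigrams = "was", "ast", "ste"


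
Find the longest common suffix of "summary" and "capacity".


Word 1: "summary"
Word 2: "capacity"
Comparing from end:
  Pos -1: 'y' == 'y'
  Pos -2: 'r' != 't' (stop)
LCS = "y" (length 1)


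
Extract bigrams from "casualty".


Word: "casualty" (length 8)
Number of bigrams = 8 - 2 + 1 = 7
  Position 0: "ca"
  Position 1: "as"
  Position 2: "su"
  Position 3: "ua"
  Position 4: "al"
  Position 5: "lt"
  Position 6: "ty"
Bigrams = "ca", "as", "su", "ua", "al", "lt", "ty"


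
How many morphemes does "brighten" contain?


Word: "brighten"
Morphemes: bright | -en
Each morpheme carries meaning
= 2 morphemes


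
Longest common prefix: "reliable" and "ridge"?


Word 1: "reliable"
Word 2: "ridge"
Comparing from start:
  Pos 0: 'r' == 'r'
  Pos 1: 'e' != 'i' (stop)
LCP = "r" (length 1)


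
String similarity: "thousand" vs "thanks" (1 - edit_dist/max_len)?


Word 1: "thousand" (length 8)
Word 2: "thanks" (length 6)
One optimal edit sequence:
  1. keep 't'
  2. keep 'h'
  3. delete 'o'  (+1)
  4. delete 'u'  (+1)
  5. delete 's'  (+1)
  6. keep 'a'
  7. keep 'n'
  8. insert 'k'  (+1)
  9. substitute 'd' -> 's'  (+1)
Edit distance = 5
Max length = max(8, 6) = 8
Similarity = 1 - 5/8
= 0.3750


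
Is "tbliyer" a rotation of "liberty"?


Word: "liberty", Candidate: "tbliyer"
Method: check if candidate is substring of word+word
"libertyliberty" contains "tbliyer"? No
Is rotation = No


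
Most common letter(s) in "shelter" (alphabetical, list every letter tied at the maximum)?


Word: "shelter"
Letter counts:
  'e': 2
  'h': 1
  'l': 1
  'r': 1
  's': 1
  't': 1
Maximum count = 2
Most frequent = 'e' (2 times each)


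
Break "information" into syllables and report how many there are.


Word: "information"
Syllable breakdown: in / for / ma / tion
Counting: 4 parts
= 4 syllables


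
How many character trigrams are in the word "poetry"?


Word: "poetry" (length 6)
Number of 3-grams = length - 3 + 1 = 6 - 3 + 1
= 4
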